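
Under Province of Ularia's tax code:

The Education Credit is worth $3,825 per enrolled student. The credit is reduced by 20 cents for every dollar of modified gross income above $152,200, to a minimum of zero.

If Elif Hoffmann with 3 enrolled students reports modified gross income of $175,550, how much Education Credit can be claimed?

Education Credit: base = 3 × $3,825 = $11,475. 20% of the $23,350 excess over $152,200 is $4,670; credit = $11,475 − $4,670 = $6,805.

$6,805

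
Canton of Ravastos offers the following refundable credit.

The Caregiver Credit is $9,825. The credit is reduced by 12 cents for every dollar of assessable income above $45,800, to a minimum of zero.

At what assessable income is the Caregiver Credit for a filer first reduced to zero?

The credit falls by 12% of each dollar above $45,800, so it reaches zero when the excess is $9,825 / 12% = $81,875: income = $45,800 + $81,875 = $127,675.

$127,675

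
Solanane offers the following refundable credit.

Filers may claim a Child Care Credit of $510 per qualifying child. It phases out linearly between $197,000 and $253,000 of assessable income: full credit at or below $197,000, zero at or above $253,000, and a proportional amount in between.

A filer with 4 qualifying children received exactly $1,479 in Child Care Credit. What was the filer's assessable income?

Full credit = 4 × $510 = $2,040.
$1,479 is 1,479/2,040 of the full $2,040, so 561/2,040 of the $56,000 range has been used: income = $197,000 + $56,000 × 561/2,040 = $212,400.

$212,400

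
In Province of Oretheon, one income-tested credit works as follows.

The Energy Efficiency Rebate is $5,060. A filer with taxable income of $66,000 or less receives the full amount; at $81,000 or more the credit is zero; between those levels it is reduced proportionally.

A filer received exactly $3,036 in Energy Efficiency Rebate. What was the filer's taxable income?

$72,000

$3,036 is 3,036/5,060 of the full $5,060, so 2,024/5,060 of the $15,000 range has been used: income = $66,000 + $15,000 × 2,024/5,060 = $72,000.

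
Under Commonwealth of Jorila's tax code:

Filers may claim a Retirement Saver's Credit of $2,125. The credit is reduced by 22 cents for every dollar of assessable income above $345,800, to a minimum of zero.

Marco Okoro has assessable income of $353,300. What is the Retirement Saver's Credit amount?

$475

Retirement Saver's Credit: 22% of the $7,500 excess over $345,800 is $1,650; credit = $2,125 − $1,650 = $475.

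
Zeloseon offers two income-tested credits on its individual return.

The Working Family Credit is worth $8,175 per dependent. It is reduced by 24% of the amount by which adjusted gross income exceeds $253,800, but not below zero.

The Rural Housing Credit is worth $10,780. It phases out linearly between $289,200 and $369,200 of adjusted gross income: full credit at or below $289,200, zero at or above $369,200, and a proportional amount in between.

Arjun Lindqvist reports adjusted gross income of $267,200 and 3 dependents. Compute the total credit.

$32,089

Working Family Credit: base = 3 × $8,175 = $24,525. 24% of the $13,400 excess over $253,800 is $3,216; credit = $24,525 − $3,216 = $21,309.
Rural Housing Credit: $267,200 is at or below the $289,200 threshold, so the full $10,780 applies.
Total: $21,309 + $10,780 = $32,089.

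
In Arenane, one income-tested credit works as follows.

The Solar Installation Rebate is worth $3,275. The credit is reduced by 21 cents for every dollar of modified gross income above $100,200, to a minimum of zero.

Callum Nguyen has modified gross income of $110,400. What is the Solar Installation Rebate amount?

$1,133

Solar Installation Rebate: 21% of the $10,200 excess over $100,200 is $2,142; credit = $3,275 − $2,142 = $1,133.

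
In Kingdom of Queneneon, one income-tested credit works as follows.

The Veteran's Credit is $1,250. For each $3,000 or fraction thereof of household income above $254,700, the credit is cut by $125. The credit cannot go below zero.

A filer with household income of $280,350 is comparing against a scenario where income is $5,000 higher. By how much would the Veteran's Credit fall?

$125

At $280,350 — income exceeds $254,700 by $25,650, which is 9 full-or-partial $3,000 increments; reduction = 9 × $125 = $1,125, leaving $125.
At $285,350 — income exceeds $254,700 by $30,650 → 11 increments × $125 = $1,375 ≥ base, so the credit is $0.
Lost: $125 − $0 = $125.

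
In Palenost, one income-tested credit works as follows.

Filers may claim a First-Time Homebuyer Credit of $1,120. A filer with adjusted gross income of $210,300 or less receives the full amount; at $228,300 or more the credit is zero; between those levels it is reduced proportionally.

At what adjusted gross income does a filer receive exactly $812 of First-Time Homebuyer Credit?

$812 is 812/1,120 of the full $1,120, so 308/1,120 of the $18,000 range has been used: income = $210,300 + $18,000 × 308/1,120 = $215,250.

$215,250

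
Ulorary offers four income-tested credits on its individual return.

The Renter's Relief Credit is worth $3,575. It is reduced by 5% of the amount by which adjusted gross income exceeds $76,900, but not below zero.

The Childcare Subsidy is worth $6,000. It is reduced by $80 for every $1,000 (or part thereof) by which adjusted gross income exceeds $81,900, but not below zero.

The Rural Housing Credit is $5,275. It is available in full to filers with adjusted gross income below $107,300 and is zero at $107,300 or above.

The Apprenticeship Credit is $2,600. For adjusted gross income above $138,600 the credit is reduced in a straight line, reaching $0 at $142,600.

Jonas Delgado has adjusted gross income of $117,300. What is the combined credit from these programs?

Renter's Relief Credit: 5% of the $40,400 excess over $76,900 is $2,020; credit = $3,575 − $2,020 = $1,555.
Childcare Subsidy: income exceeds $81,900 by $35,400, which is 36 full-or-partial $1,000 increments; reduction = 36 × $80 = $2,880, leaving $3,120.
Rural Housing Credit: $117,300 meets or exceeds the $107,300 cutoff, so the credit is $0.
Apprenticeship Credit: $117,300 is at or below the $138,600 threshold, so the full $2,600 applies.
Total: $1,555 + $3,120 + $0 + $2,600 = $7,275.

$7,275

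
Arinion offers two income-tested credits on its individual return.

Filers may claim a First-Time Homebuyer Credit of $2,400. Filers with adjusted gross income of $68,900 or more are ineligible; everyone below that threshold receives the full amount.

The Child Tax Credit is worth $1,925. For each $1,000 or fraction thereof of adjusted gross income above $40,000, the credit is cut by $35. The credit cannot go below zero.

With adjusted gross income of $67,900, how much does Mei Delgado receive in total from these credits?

First-Time Homebuyer Credit: $67,900 is below the $68,900 cutoff, so the full $2,400 applies.
Child Tax Credit: income exceeds $40,000 by $27,900, which is 28 full-or-partial $1,000 increments; reduction = 28 × $35 = $980, leaving $945.
Total: $2,400 + $945 = $3,345.

$3,345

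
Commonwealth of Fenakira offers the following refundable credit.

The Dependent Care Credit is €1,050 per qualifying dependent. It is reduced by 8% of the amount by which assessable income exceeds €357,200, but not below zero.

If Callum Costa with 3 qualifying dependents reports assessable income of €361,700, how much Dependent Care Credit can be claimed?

Dependent Care Credit: base = 3 × €1,050 = €3,150. 8% of the €4,500 excess over €357,200 is €360; credit = €3,150 − €360 = €2,790.

€2,790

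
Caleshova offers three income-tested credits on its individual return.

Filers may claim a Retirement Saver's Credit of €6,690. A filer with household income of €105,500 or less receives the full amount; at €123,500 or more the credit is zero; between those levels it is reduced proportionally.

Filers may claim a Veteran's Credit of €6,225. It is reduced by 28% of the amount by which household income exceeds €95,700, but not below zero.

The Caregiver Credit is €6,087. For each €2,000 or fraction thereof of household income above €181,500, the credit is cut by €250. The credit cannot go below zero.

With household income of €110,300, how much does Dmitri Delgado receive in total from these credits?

€13,130

Retirement Saver's Credit: €110,300 is €4,800 into a €18,000 phase-out range, leaving 13,200/18,000 of the credit: €6,690 × 13,200/18,000 = €4,906.
Veteran's Credit: 28% of the €14,600 excess over €95,700 is €4,088; credit = €6,225 − €4,088 = €2,137.
Caregiver Credit: €110,300 is at or below the €181,500 threshold, so the full €6,087 applies.
Total: €4,906 + €2,137 + €6,087 = €13,130.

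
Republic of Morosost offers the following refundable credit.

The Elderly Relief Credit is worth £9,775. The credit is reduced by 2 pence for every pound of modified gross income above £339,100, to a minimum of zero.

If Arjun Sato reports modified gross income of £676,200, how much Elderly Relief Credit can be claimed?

£3,033

Elderly Relief Credit: 2% of the £337,100 excess over £339,100 is £6,742; credit = £9,775 − £6,742 = £3,033.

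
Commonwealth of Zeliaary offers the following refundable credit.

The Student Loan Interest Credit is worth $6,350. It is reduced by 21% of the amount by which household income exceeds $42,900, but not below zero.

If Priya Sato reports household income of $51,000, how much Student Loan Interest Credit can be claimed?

Student Loan Interest Credit: 21% of the $8,100 excess over $42,900 is $1,701; credit = $6,350 − $1,701 = $4,649.

$4,649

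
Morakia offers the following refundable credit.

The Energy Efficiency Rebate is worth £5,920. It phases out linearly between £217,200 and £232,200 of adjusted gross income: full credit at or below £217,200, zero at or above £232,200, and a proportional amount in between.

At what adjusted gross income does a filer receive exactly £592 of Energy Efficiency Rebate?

£592 is 592/5,920 of the full £5,920, so 5,328/5,920 of the £15,000 range has been used: income = £217,200 + £15,000 × 5,328/5,920 = £230,700.

£230,700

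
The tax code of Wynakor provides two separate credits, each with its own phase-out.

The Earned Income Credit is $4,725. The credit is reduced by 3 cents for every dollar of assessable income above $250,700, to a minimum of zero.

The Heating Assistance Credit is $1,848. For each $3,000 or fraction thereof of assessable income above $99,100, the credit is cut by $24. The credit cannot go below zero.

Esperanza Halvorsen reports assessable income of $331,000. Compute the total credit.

$2,316

Earned Income Credit: 3% of the $80,300 excess over $250,700 is $2,409; credit = $4,725 − $2,409 = $2,316.
Heating Assistance Credit: income exceeds $99,100 by $231,900 → 78 increments × $24 = $1,872 ≥ base, so the credit is $0.
Total: $2,316 + $0 = $2,316.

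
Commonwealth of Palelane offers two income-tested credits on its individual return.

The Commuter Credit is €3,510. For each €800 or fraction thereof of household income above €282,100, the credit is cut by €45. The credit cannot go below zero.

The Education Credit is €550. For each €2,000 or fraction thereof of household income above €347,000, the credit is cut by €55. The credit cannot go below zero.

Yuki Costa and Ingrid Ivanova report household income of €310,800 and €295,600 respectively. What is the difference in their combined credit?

Yuki (€310,800): Commuter Credit: income exceeds €282,100 by €28,700, which is 36 full-or-partial €800 increments; reduction = 36 × €45 = €1,620, leaving €1,890. Education Credit: €310,800 is at or below the €347,000 threshold, so the full €550 applies. total €1,890 + €550 = €2,440
Ingrid (€295,600): Commuter Credit: income exceeds €282,100 by €13,500, which is 17 full-or-partial €800 increments; reduction = 17 × €45 = €765, leaving €2,745. Education Credit: €295,600 is at or below the €347,000 threshold, so the full €550 applies. total €2,745 + €550 = €3,295
Difference: |€2,440 − €3,295| = €855.

€855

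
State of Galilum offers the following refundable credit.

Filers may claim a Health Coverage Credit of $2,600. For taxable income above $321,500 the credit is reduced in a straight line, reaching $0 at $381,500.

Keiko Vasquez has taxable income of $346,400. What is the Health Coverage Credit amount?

$1,521

Health Coverage Credit: $346,400 is $24,900 into a $60,000 phase-out range, leaving 35,100/60,000 of the credit: $2,600 × 35,100/60,000 = $1,521.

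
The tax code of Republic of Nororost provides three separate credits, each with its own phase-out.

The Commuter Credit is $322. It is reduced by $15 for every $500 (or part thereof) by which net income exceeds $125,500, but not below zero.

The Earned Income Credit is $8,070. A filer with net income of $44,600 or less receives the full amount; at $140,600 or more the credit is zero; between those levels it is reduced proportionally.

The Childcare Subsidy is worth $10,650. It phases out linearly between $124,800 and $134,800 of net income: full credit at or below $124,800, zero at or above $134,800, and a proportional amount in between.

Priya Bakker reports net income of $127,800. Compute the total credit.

$8,778

Commuter Credit: income exceeds $125,500 by $2,300, which is 5 full-or-partial $500 increments; reduction = 5 × $15 = $75, leaving $247.
Earned Income Credit: $127,800 is $83,200 into a $96,000 phase-out range, leaving 12,800/96,000 of the credit: $8,070 × 12,800/96,000 = $1,076.
Childcare Subsidy: $127,800 is $3,000 into a $10,000 phase-out range, leaving 7,000/10,000 of the credit: $10,650 × 7,000/10,000 = $7,455.
Total: $247 + $1,076 + $7,455 = $8,778.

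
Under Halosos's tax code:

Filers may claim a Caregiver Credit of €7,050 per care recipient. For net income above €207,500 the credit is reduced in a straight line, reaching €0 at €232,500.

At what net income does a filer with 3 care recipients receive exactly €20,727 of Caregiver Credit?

Full credit = 3 × €7,050 = €21,150.
€20,727 is 20,727/21,150 of the full €21,150, so 423/21,150 of the €25,000 range has been used: income = €207,500 + €25,000 × 423/21,150 = €208,000.

€208,000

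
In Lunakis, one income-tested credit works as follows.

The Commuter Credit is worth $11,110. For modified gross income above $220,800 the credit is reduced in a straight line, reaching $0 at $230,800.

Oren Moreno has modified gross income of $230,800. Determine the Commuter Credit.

$0

Commuter Credit: $230,800 is at or above $230,800, so the credit is $0.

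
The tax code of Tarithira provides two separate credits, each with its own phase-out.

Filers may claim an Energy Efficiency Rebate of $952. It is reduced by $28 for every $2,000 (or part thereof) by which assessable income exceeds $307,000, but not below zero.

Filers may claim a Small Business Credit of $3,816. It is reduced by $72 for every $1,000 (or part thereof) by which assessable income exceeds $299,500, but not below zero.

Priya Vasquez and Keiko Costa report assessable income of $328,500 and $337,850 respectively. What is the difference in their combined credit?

Priya ($328,500): Energy Efficiency Rebate: income exceeds $307,000 by $21,500, which is 11 full-or-partial $2,000 increments; reduction = 11 × $28 = $308, leaving $644. Small Business Credit: income exceeds $299,500 by $29,000, which is 29 full-or-partial $1,000 increments; reduction = 29 × $72 = $2,088, leaving $1,728. total $644 + $1,728 = $2,372
Keiko ($337,850): Energy Efficiency Rebate: income exceeds $307,000 by $30,850, which is 16 full-or-partial $2,000 increments; reduction = 16 × $28 = $448, leaving $504. Small Business Credit: income exceeds $299,500 by $38,350, which is 39 full-or-partial $1,000 increments; reduction = 39 × $72 = $2,808, leaving $1,008. total $504 + $1,008 = $1,512
Difference: |$2,372 − $1,512| = $860.

$860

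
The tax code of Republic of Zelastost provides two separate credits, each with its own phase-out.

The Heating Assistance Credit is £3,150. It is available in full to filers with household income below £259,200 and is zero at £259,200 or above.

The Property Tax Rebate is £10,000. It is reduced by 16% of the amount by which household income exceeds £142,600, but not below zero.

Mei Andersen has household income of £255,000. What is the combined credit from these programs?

Heating Assistance Credit: £255,000 is below the £259,200 cutoff, so the full £3,150 applies.
Property Tax Rebate: 16% of the £112,400 excess over £142,600 is £17,984 ≥ base, so the credit is £0.
Total: £3,150 + £0 = £3,150.

£3,150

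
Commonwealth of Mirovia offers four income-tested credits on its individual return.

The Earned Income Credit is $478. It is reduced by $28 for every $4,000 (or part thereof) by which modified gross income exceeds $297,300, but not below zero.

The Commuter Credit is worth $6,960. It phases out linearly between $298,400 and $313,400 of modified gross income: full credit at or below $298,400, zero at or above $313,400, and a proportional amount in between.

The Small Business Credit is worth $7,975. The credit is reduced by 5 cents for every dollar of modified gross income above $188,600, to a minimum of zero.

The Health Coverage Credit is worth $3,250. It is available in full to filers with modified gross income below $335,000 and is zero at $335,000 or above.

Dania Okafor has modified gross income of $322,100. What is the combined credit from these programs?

$4,832

Earned Income Credit: income exceeds $297,300 by $24,800, which is 7 full-or-partial $4,000 increments; reduction = 7 × $28 = $196, leaving $282.
Commuter Credit: $322,100 is at or above $313,400, so the credit is $0.
Small Business Credit: 5% of the $133,500 excess over $188,600 is $6,675; credit = $7,975 − $6,675 = $1,300.
Health Coverage Credit: $322,100 is below the $335,000 cutoff, so the full $3,250 applies.
Total: $282 + $0 + $1,300 + $3,250 = $4,832.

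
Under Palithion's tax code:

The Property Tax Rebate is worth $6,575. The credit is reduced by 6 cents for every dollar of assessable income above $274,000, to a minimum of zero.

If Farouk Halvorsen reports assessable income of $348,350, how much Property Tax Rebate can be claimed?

Property Tax Rebate: 6% of the $74,350 excess over $274,000 is $4,461; credit = $6,575 − $4,461 = $2,114.

$2,114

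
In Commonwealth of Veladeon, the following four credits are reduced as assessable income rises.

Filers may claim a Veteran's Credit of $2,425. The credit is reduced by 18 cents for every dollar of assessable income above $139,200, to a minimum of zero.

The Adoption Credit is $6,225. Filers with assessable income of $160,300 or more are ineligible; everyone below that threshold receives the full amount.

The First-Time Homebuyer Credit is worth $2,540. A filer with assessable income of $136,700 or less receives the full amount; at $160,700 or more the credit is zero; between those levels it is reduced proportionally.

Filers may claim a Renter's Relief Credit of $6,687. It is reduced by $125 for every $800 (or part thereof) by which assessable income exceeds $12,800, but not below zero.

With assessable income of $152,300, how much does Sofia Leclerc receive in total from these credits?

$7,181

Veteran's Credit: 18% of the $13,100 excess over $139,200 is $2,358; credit = $2,425 − $2,358 = $67.
Adoption Credit: $152,300 is below the $160,300 cutoff, so the full $6,225 applies.
First-Time Homebuyer Credit: $152,300 is $15,600 into a $24,000 phase-out range, leaving 8,400/24,000 of the credit: $2,540 × 8,400/24,000 = $889.
Renter's Relief Credit: income exceeds $12,800 by $139,500 → 175 increments × $125 = $21,875 ≥ base, so the credit is $0.
Total: $67 + $6,225 + $889 + $0 = $7,181.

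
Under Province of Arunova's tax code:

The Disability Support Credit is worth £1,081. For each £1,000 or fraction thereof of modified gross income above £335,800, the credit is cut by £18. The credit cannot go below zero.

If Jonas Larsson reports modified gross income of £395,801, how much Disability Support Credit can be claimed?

Disability Support Credit: income exceeds £335,800 by £60,001 → 61 increments × £18 = £1,098 ≥ base, so the credit is £0.

£0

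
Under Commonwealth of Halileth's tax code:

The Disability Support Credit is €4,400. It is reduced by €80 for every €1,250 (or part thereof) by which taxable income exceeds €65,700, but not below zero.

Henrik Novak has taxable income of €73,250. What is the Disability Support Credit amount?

€3,840

Disability Support Credit: income exceeds €65,700 by €7,550, which is 7 full-or-partial €1,250 increments; reduction = 7 × €80 = €560, leaving €3,840.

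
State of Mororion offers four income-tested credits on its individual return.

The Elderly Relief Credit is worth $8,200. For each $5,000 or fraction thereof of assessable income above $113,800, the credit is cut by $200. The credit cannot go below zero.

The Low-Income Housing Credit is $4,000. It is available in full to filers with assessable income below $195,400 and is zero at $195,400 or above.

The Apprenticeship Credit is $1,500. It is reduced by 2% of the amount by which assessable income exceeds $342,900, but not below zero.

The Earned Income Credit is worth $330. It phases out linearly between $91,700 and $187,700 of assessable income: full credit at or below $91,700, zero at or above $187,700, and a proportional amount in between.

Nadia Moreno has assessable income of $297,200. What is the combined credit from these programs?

Elderly Relief Credit: income exceeds $113,800 by $183,400, which is 37 full-or-partial $5,000 increments; reduction = 37 × $200 = $7,400, leaving $800.
Low-Income Housing Credit: $297,200 meets or exceeds the $195,400 cutoff, so the credit is $0.
Apprenticeship Credit: $297,200 is at or below the $342,900 threshold, so the full $1,500 applies.
Earned Income Credit: $297,200 is at or above $187,700, so the credit is $0.
Total: $800 + $0 + $1,500 + $0 = $2,300.

$2,300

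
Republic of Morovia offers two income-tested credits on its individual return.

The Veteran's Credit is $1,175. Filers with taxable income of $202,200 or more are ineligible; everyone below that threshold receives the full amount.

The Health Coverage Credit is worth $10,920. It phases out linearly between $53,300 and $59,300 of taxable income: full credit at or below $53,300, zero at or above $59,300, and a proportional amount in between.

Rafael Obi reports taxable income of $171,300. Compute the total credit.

Veteran's Credit: $171,300 is below the $202,200 cutoff, so the full $1,175 applies.
Health Coverage Credit: $171,300 is at or above $59,300, so the credit is $0.
Total: $1,175 + $0 = $1,175.

$1,175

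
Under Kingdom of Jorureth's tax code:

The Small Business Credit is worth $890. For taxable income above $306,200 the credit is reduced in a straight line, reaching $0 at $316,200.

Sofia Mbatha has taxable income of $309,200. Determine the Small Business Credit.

$623

Small Business Credit: $309,200 is $3,000 into a $10,000 phase-out range, leaving 7,000/10,000 of the credit: $890 × 7,000/10,000 = $623.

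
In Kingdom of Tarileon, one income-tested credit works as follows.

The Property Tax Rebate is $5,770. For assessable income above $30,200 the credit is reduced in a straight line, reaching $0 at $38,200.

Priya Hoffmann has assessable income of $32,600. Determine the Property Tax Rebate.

Property Tax Rebate: $32,600 is $2,400 into a $8,000 phase-out range, leaving 5,600/8,000 of the credit: $5,770 × 5,600/8,000 = $4,039.

$4,039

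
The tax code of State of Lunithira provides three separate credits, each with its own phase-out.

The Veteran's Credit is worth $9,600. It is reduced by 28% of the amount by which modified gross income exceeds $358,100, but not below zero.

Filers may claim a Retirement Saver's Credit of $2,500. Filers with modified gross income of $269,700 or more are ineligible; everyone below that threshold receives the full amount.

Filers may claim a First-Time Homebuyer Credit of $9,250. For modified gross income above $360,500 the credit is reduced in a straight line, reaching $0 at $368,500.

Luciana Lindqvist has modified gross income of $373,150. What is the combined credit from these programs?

$5,386

Veteran's Credit: 28% of the $15,050 excess over $358,100 is $4,214; credit = $9,600 − $4,214 = $5,386.
Retirement Saver's Credit: $373,150 meets or exceeds the $269,700 cutoff, so the credit is $0.
First-Time Homebuyer Credit: $373,150 is at or above $368,500, so the credit is $0.
Total: $5,386 + $0 + $0 = $5,386.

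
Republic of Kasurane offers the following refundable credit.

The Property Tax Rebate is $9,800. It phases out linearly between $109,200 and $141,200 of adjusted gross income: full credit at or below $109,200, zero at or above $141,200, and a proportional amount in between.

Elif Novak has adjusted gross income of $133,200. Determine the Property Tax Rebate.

$2,450

Property Tax Rebate: $133,200 is $24,000 into a $32,000 phase-out range, leaving 8,000/32,000 of the credit: $9,800 × 8,000/32,000 = $2,450.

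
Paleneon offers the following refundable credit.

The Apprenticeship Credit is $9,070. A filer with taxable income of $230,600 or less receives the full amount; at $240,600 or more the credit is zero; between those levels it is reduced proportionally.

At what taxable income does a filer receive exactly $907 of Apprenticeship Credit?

$239,600

$907 is 907/9,070 of the full $9,070, so 8,163/9,070 of the $10,000 range has been used: income = $230,600 + $10,000 × 8,163/9,070 = $239,600.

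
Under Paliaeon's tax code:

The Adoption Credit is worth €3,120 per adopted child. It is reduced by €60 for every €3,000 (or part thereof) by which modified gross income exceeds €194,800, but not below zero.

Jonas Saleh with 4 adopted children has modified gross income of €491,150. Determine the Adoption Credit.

€6,540

Adoption Credit: base = 4 × €3,120 = €12,480. income exceeds €194,800 by €296,350, which is 99 full-or-partial €3,000 increments; reduction = 99 × €60 = €5,940, leaving €6,540.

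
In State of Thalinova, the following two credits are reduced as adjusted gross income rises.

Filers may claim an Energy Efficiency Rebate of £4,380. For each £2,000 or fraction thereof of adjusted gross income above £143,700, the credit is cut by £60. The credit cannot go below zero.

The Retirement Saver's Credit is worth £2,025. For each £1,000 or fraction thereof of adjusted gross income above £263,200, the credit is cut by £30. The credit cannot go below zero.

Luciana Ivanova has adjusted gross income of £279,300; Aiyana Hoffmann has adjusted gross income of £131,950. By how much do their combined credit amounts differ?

£4,590

Luciana (£279,300): Energy Efficiency Rebate: income exceeds £143,700 by £135,600, which is 68 full-or-partial £2,000 increments; reduction = 68 × £60 = £4,080, leaving £300. Retirement Saver's Credit: income exceeds £263,200 by £16,100, which is 17 full-or-partial £1,000 increments; reduction = 17 × £30 = £510, leaving £1,515. total £300 + £1,515 = £1,815
Aiyana (£131,950): Energy Efficiency Rebate: £131,950 is at or below the £143,700 threshold, so the full £4,380 applies. Retirement Saver's Credit: £131,950 is at or below the £263,200 threshold, so the full £2,025 applies. total £4,380 + £2,025 = £6,405
Difference: |£1,815 − £6,405| = £4,590.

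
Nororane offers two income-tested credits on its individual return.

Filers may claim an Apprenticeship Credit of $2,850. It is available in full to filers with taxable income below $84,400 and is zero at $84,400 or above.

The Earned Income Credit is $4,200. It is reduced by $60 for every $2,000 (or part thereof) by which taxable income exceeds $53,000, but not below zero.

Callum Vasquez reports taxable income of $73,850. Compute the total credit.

Apprenticeship Credit: $73,850 is below the $84,400 cutoff, so the full $2,850 applies.
Earned Income Credit: income exceeds $53,000 by $20,850, which is 11 full-or-partial $2,000 increments; reduction = 11 × $60 = $660, leaving $3,540.
Total: $2,850 + $3,540 = $6,390.

$6,390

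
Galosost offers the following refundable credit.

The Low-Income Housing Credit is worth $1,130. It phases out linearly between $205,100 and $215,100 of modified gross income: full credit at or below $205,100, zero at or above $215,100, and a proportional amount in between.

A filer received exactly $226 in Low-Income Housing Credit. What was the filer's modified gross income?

$213,100

$226 is 226/1,130 of the full $1,130, so 904/1,130 of the $10,000 range has been used: income = $205,100 + $10,000 × 904/1,130 = $213,100.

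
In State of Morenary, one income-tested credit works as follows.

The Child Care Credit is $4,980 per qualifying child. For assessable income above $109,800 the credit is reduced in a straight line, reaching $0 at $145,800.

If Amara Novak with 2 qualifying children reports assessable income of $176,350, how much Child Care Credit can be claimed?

Child Care Credit: base = 2 × $4,980 = $9,960. $176,350 is at or above $145,800, so the credit is $0.

$0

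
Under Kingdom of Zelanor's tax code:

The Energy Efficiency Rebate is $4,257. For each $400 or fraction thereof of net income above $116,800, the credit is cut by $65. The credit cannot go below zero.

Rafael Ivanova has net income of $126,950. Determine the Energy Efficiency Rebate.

Energy Efficiency Rebate: income exceeds $116,800 by $10,150, which is 26 full-or-partial $400 increments; reduction = 26 × $65 = $1,690, leaving $2,567.

$2,567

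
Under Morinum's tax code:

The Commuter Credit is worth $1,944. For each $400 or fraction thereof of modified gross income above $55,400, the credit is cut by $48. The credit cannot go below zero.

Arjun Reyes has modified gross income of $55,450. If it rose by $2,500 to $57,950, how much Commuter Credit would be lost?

At $55,450 — income exceeds $55,400 by $50, which is 1 full-or-partial $400 increment; reduction = 1 × $48 = $48, leaving $1,896.
At $57,950 — income exceeds $55,400 by $2,550, which is 7 full-or-partial $400 increments; reduction = 7 × $48 = $336, leaving $1,608.
Lost: $1,896 − $1,608 = $288.

$288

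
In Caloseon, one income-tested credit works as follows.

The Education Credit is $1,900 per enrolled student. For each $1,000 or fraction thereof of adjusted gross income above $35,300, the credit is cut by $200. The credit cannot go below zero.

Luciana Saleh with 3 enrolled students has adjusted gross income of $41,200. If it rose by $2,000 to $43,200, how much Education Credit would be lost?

$400

At $41,200 — base = 3 × $1,900 = $5,700. income exceeds $35,300 by $5,900, which is 6 full-or-partial $1,000 increments; reduction = 6 × $200 = $1,200, leaving $4,500.
At $43,200 — base = 3 × $1,900 = $5,700. income exceeds $35,300 by $7,900, which is 8 full-or-partial $1,000 increments; reduction = 8 × $200 = $1,600, leaving $4,100.
Lost: $4,500 − $4,100 = $400.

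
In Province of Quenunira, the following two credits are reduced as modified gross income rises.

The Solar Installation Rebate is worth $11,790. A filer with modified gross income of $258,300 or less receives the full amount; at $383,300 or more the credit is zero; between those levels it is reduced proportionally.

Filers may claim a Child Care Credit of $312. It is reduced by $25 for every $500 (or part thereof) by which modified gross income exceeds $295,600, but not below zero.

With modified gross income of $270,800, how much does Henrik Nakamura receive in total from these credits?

Solar Installation Rebate: $270,800 is $12,500 into a $125,000 phase-out range, leaving 112,500/125,000 of the credit: $11,790 × 112,500/125,000 = $10,611.
Child Care Credit: $270,800 is at or below the $295,600 threshold, so the full $312 applies.
Total: $10,611 + $312 = $10,923.

$10,923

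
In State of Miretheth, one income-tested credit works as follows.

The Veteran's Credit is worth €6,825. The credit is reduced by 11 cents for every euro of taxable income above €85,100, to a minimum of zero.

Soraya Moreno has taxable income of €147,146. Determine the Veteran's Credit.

€0

Veteran's Credit: 11% of the €62,046 excess over €85,100 is €6,825.06 ≥ base, so the credit is €0.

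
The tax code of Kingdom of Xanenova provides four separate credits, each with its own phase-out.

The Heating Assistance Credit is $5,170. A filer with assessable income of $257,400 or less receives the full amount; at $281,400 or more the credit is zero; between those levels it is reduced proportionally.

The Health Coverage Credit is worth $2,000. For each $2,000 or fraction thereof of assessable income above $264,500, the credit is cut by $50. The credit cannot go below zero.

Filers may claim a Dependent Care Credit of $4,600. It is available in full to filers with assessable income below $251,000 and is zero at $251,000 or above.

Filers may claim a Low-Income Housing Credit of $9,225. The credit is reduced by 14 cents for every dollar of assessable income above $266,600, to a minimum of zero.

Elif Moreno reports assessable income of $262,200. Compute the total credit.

Heating Assistance Credit: $262,200 is $4,800 into a $24,000 phase-out range, leaving 19,200/24,000 of the credit: $5,170 × 19,200/24,000 = $4,136.
Health Coverage Credit: $262,200 is at or below the $264,500 threshold, so the full $2,000 applies.
Dependent Care Credit: $262,200 meets or exceeds the $251,000 cutoff, so the credit is $0.
Low-Income Housing Credit: $262,200 is at or below the $266,600 threshold, so the full $9,225 applies.
Total: $4,136 + $2,000 + $0 + $9,225 = $15,361.

$15,361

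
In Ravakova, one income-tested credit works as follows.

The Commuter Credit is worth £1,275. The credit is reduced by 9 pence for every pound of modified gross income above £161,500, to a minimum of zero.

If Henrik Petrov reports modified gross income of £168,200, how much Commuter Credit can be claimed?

£672

Commuter Credit: 9% of the £6,700 excess over £161,500 is £603; credit = £1,275 − £603 = £672.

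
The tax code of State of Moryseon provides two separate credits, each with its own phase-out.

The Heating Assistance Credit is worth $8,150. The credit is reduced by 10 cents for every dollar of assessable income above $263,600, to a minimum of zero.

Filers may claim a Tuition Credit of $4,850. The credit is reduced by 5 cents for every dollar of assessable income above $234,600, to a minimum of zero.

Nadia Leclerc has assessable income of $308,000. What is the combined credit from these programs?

Heating Assistance Credit: 10% of the $44,400 excess over $263,600 is $4,440; credit = $8,150 − $4,440 = $3,710.
Tuition Credit: 5% of the $73,400 excess over $234,600 is $3,670; credit = $4,850 − $3,670 = $1,180.
Total: $3,710 + $1,180 = $4,890.

$4,890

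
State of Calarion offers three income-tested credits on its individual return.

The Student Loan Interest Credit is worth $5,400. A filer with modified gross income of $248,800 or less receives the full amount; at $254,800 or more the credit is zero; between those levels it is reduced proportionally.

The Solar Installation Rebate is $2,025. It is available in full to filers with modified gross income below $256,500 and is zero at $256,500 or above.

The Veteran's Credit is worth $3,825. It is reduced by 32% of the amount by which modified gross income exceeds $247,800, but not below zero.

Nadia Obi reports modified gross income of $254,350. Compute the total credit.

Student Loan Interest Credit: $254,350 is $5,550 into a $6,000 phase-out range, leaving 450/6,000 of the credit: $5,400 × 450/6,000 = $405.
Solar Installation Rebate: $254,350 is below the $256,500 cutoff, so the full $2,025 applies.
Veteran's Credit: 32% of the $6,550 excess over $247,800 is $2,096; credit = $3,825 − $2,096 = $1,729.
Total: $405 + $2,025 + $1,729 = $4,159.

$4,159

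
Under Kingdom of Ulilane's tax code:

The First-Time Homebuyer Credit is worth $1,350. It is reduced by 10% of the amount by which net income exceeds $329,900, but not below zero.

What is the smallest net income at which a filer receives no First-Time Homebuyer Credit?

$343,400

The credit falls by 10% of each dollar above $329,900, so it reaches zero when the excess is $1,350 / 10% = $13,500: income = $329,900 + $13,500 = $343,400.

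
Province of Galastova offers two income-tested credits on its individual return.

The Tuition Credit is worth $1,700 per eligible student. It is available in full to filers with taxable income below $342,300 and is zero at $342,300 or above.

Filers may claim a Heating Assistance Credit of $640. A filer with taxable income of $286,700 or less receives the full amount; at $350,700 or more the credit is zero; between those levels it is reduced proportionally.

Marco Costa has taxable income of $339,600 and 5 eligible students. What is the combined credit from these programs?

$8,611

Tuition Credit: base = 5 × $1,700 = $8,500. $339,600 is below the $342,300 cutoff, so the full $8,500 applies.
Heating Assistance Credit: $339,600 is $52,900 into a $64,000 phase-out range, leaving 11,100/64,000 of the credit: $640 × 11,100/64,000 = $111.
Total: $8,500 + $111 = $8,611.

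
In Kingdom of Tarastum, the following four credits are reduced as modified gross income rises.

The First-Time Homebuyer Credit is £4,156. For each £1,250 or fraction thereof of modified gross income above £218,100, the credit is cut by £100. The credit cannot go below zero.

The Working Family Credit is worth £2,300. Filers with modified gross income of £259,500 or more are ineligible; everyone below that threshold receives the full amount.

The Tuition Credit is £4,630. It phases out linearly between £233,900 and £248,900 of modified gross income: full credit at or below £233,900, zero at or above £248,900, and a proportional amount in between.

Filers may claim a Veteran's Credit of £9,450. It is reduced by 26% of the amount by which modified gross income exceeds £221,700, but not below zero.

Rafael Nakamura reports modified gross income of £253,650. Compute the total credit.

First-Time Homebuyer Credit: income exceeds £218,100 by £35,550, which is 29 full-or-partial £1,250 increments; reduction = 29 × £100 = £2,900, leaving £1,256.
Working Family Credit: £253,650 is below the £259,500 cutoff, so the full £2,300 applies.
Tuition Credit: £253,650 is at or above £248,900, so the credit is £0.
Veteran's Credit: 26% of the £31,950 excess over £221,700 is £8,307; credit = £9,450 − £8,307 = £1,143.
Total: £1,256 + £2,300 + £0 + £1,143 = £4,699.

£4,699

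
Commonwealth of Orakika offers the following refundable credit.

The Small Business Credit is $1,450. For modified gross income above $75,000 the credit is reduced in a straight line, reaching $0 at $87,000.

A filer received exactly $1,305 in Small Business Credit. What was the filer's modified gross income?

$1,305 is 1,305/1,450 of the full $1,450, so 145/1,450 of the $12,000 range has been used: income = $75,000 + $12,000 × 145/1,450 = $76,200.

$76,200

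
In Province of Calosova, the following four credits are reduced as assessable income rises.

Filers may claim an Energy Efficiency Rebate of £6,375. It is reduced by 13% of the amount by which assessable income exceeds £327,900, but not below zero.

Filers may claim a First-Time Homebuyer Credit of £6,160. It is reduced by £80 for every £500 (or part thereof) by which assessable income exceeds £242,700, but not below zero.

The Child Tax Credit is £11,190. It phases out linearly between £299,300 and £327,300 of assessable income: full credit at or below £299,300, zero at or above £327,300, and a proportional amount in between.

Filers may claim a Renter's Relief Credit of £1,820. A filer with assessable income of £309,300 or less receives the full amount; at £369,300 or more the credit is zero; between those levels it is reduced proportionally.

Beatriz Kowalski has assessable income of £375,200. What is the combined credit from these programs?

£226

Energy Efficiency Rebate: 13% of the £47,300 excess over £327,900 is £6,149; credit = £6,375 − £6,149 = £226.
First-Time Homebuyer Credit: income exceeds £242,700 by £132,500 → 265 increments × £80 = £21,200 ≥ base, so the credit is £0.
Child Tax Credit: £375,200 is at or above £327,300, so the credit is £0.
Renter's Relief Credit: £375,200 is at or above £369,300, so the credit is £0.
Total: £226 + £0 + £0 + £0 = £226.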